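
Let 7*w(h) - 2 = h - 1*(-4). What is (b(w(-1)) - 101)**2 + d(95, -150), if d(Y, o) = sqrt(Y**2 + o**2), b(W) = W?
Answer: 492804/49 + 5*sqrt(1261) ≈ 10235.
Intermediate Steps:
w(h) = 6/7 + h/7 (w(h) = 2/7 + (h - 1*(-4))/7 = 2/7 + (h + 4)/7 = 2/7 + (4 + h)/7 = 2/7 + (4/7 + h/7) = 6/7 + h/7)
(b(w(-1)) - 101)**2 + d(95, -150) = ((6/7 + (1/7)*(-1)) - 101)**2 + sqrt(95**2 + (-150)**2) = ((6/7 - 1/7) - 101)**2 + sqrt(9025 + 22500) = (5/7 - 101)**2 + sqrt(31525) = (-702/7)**2 + 5*sqrt(1261) = 492804/49 + 5*sqrt(1261)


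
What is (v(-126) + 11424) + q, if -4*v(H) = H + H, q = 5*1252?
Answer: 17747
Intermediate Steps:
q = 6260
v(H) = -H/2 (v(H) = -(H + H)/4 = -H/2)
(v(-126) + 11424) + q = (-½*(-126) + 11424) + 6260 = (63 + 11424) + 6260 = 11487 + 6260 = 17747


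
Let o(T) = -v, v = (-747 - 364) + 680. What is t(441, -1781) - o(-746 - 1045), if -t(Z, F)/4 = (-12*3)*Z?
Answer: 63073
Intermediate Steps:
t(Z, F) = 144*Z (t(Z, F) = -4*(-12*3)*Z = -(-144)*Z = 144*Z)
v = -431 (v = -1111 + 680 = -431)
o(T) = 431 (o(T) = -1*(-431) = 431)
t(441, -1781) - o(-746 - 1045) = 144*441 - 1*431 = 63504 - 431 = 63073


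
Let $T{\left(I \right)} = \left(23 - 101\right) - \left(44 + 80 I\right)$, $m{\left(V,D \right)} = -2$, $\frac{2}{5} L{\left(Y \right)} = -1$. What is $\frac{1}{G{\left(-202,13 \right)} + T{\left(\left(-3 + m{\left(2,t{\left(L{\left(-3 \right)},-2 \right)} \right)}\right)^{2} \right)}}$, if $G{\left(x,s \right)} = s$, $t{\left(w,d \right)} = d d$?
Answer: $- \frac{1}{2109} \approx -0.00047416$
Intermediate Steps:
$L{\left(Y \right)} = - \frac{5}{2}$ ($L{\left(Y \right)} = \frac{5}{2} \left(-1\right) = - \frac{5}{2}$)
$t{\left(w,d \right)} = d^{2}$
$T{\left(I \right)} = -122 - 80 I$ ($T{\left(I \right)} = -78 - \left(44 + 80 I\right) = -122 - 80 I$)
$\frac{1}{G{\left(-202,13 \right)} + T{\left(\left(-3 + m{\left(2,t{\left(L{\left(-3 \right)},-2 \right)} \right)}\right)^{2} \right)}} = \frac{1}{13 - \left(122 + 80 \left(-3 - 2\right)^{2}\right)} = \frac{1}{13 - \left(122 + 80 \left(-5\right)^{2}\right)} = \frac{1}{13 - 2122} = \frac{1}{-2109} = - \frac{1}{2109}$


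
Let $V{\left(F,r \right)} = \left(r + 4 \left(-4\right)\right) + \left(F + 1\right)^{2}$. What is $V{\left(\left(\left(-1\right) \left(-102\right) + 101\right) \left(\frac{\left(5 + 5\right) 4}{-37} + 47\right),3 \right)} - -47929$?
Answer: $\frac{119045061360}{1369} \approx 8.6958 \cdot 10^{7}$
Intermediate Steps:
$V{\left(F,r \right)} = -16 + r + \left(1 + F\right)^{2}$ ($V{\left(F,r \right)} = \left(r - 16\right) + \left(1 + F\right)^{2} = \left(-16 + r\right) + \left(1 + F\right)^{2} = -16 + r + \left(1 + F\right)^{2}$)
$V{\left(\left(\left(-1\right) \left(-102\right) + 101\right) \left(\frac{\left(5 + 5\right) 4}{-37} + 47\right),3 \right)} - -47929 = \left(-16 + 3 + \left(1 + \left(\left(-1\right) \left(-102\right) + 101\right) \left(\frac{\left(5 + 5\right) 4}{-37} + 47\right)\right)^{2}\right) - -47929 = \left(-16 + 3 + \left(1 + \left(102 + 101\right) \left(10 \cdot 4 \left(- \frac{1}{37}\right) + 47\right)\right)^{2}\right) + 47929 = \left(-16 + 3 + \left(1 + 203 \left(40 \left(- \frac{1}{37}\right) + 47\right)\right)^{2}\right) + 47929 = \left(-16 + 3 + \left(1 + 203 \left(- \frac{40}{37} + 47\right)\right)^{2}\right) + 47929 = \left(-16 + 3 + \left(1 + 203 \cdot \frac{1699}{37}\right)^{2}\right) + 47929 = \left(-16 + 3 + \left(1 + \frac{344897}{37}\right)^{2}\right) + 47929 = \left(-16 + 3 + \left(\frac{344934}{37}\right)^{2}\right) + 47929 = \left(-16 + 3 + \frac{118979464356}{1369}\right) + 47929 = \frac{118979446559}{1369} + 47929 = \frac{119045061360}{1369}$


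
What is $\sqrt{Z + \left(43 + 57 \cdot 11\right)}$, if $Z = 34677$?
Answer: $\sqrt{35347} \approx 188.01$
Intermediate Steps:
$\sqrt{Z + \left(43 + 57 \cdot 11\right)} = \sqrt{34677 + \left(43 + 57 \cdot 11\right)} = \sqrt{34677 + \left(43 + 627\right)} = \sqrt{34677 + 670} = \sqrt{35347}$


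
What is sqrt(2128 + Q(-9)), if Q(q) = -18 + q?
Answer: sqrt(2101) ≈ 45.837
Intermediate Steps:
sqrt(2128 + Q(-9)) = sqrt(2128 + (-18 - 9)) = sqrt(2128 - 27) = sqrt(2101)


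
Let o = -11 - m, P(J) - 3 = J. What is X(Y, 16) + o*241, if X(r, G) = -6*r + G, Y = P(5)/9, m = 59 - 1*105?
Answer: 25337/3 ≈ 8445.7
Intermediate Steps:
P(J) = 3 + J
m = -46 (m = 59 - 105 = -46)
Y = 8/9 (Y = (3 + 5)/9 = 8*(1/9) = 8/9 ≈ 0.88889)
X(r, G) = G - 6*r
o = 35 (o = -11 - 1*(-46) = -11 + 46 = 35)
X(Y, 16) + o*241 = (16 - 6*8/9) + 35*241 = (16 - 16/3) + 8435 = 32/3 + 8435 = 25337/3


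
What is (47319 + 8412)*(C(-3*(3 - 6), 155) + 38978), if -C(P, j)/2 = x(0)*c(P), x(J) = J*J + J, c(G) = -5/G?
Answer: 2172282918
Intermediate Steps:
x(J) = J + J² (x(J) = J² + J = J + J²)
C(P, j) = 0 (C(P, j) = -2*0*(1 + 0)*(-5/P) = -2*0*1*(-5/P) = -0*(-5/P) = -2*0 = 0)
(47319 + 8412)*(C(-3*(3 - 6), 155) + 38978) = (47319 + 8412)*(0 + 38978) = 55731*38978 = 2172282918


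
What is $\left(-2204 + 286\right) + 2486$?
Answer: $568$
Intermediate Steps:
$\left(-2204 + 286\right) + 2486 = -1918 + 2486 = 568$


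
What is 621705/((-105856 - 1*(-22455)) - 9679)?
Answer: -124341/18616 ≈ -6.6793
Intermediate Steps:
621705/((-105856 - 1*(-22455)) - 9679) = 621705/((-105856 + 22455) - 9679) = 621705/(-83401 - 9679) = 621705/(-93080) = 621705*(-1/93080) = -124341/18616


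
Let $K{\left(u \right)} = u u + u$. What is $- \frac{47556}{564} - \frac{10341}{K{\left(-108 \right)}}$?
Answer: $- \frac{1714165}{20116} \approx -85.214$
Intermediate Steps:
$K{\left(u \right)} = u + u^{2}$ ($K{\left(u \right)} = u^{2} + u = u + u^{2}$)
$- \frac{47556}{564} - \frac{10341}{K{\left(-108 \right)}} = - \frac{47556}{564} - \frac{10341}{\left(-108\right) \left(1 - 108\right)} = \left(-47556\right) \frac{1}{564} - \frac{10341}{\left(-108\right) \left(-107\right)} = - \frac{3963}{47} - \frac{10341}{11556} = - \frac{3963}{47} - \frac{383}{428} = - \frac{1714165}{20116}$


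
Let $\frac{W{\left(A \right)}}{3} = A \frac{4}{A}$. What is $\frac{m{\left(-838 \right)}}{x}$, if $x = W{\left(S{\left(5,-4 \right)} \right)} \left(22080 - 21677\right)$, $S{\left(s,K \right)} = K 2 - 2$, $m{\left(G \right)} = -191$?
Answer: $- \frac{191}{4836} \approx -0.039495$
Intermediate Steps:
$S{\left(s,K \right)} = -2 + 2 K$ ($S{\left(s,K \right)} = 2 K - 2 = -2 + 2 K$)
$W{\left(A \right)} = 12$ ($W{\left(A \right)} = 3 A \frac{4}{A} = 3 \cdot 4 = 12$)
$x = 4836$ ($x = 12 \left(22080 - 21677\right) = 12 \cdot 403 = 4836$)
$\frac{m{\left(-838 \right)}}{x} = - \frac{191}{4836}$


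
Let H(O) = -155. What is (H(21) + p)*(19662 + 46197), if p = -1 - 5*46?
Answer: -25421574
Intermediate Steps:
p = -231 (p = -1 - 230 = -231)
(H(21) + p)*(19662 + 46197) = (-155 - 231)*(19662 + 46197) = -386*65859 = -25421574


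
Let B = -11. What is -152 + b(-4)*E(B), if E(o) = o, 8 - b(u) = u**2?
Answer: -64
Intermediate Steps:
b(u) = 8 - u**2
-152 + b(-4)*E(B) = -152 + (8 - 1*(-4)**2)*(-11) = -152 + (8 - 1*16)*(-11) = -152 + (8 - 16)*(-11) = -152 - 8*(-11) = -152 + 88 = -64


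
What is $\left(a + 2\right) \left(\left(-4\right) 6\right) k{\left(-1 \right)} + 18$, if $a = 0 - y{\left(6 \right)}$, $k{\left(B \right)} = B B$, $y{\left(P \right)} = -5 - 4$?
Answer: $-246$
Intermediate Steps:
$y{\left(P \right)} = -9$ ($y{\left(P \right)} = -5 - 4 = -9$)
$k{\left(B \right)} = B^{2}$
$a = 9$ ($a = 0 - -9 = 0 + 9 = 9$)
$\left(a + 2\right) \left(\left(-4\right) 6\right) k{\left(-1 \right)} + 18 = \left(9 + 2\right) \left(\left(-4\right) 6\right) \left(-1\right)^{2} + 18 = 11 \left(-24\right) 1 + 18 = \left(-264\right) 1 + 18 = -264 + 18 = -246$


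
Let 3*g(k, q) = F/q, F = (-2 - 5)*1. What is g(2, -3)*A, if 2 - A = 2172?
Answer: -15190/9 ≈ -1687.8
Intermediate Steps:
A = -2170 (A = 2 - 1*2172 = 2 - 2172 = -2170)
F = -7 (F = -7*1 = -7)
g(k, q) = -7/(3*q) (g(k, q) = (-7/q)/3 = -7/(3*q))
g(2, -3)*A = -7/3/(-3)*(-2170) = -7/3*(-1/3)*(-2170) = (7/9)*(-2170) = -15190/9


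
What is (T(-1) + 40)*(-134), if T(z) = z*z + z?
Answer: -5360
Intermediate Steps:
T(z) = z + z² (T(z) = z² + z = z + z²)
(T(-1) + 40)*(-134) = (-(1 - 1) + 40)*(-134) = (-1*0 + 40)*(-134) = (0 + 40)*(-134) = 40*(-134) = -5360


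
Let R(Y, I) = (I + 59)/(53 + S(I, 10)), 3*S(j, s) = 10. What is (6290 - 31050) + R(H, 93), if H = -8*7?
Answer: -4183984/169 ≈ -24757.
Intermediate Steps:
S(j, s) = 10/3 (S(j, s) = (⅓)*10 = 10/3)
H = -56
R(Y, I) = 177/169 + 3*I/169 (R(Y, I) = (I + 59)/(53 + 10/3) = (59 + I)/(169/3) = (59 + I)*(3/169) = 177/169 + 3*I/169)
(6290 - 31050) + R(H, 93) = (6290 - 31050) + (177/169 + (3/169)*93) = -24760 + (177/169 + 279/169) = -24760 + 456/169 = -4183984/169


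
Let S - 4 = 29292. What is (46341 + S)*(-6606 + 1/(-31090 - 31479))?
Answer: -31263102854155/62569 ≈ -4.9966e+8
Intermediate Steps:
S = 29296 (S = 4 + 29292 = 29296)
(46341 + S)*(-6606 + 1/(-31090 - 31479)) = (46341 + 29296)*(-6606 + 1/(-31090 - 31479)) = 75637*(-6606 + 1/(-62569)) = 75637*(-6606 - 1/62569) = 75637*(-413330815/62569) = -31263102854155/62569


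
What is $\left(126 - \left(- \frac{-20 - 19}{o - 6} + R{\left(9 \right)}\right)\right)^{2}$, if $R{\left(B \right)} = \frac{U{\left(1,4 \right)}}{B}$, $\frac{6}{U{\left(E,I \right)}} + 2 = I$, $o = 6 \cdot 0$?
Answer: $\frac{628849}{36} \approx 17468.0$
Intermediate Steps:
$o = 0$
$U{\left(E,I \right)} = \frac{6}{-2 + I}$
$R{\left(B \right)} = \frac{3}{B}$ ($R{\left(B \right)} = \frac{6 \frac{1}{-2 + 4}}{B} = \frac{6 \cdot \frac{1}{2}}{B} = \frac{3}{B}$)
$\left(126 - \left(- \frac{-20 - 19}{o - 6} + R{\left(9 \right)}\right)\right)^{2} = \left(126 - \left(\frac{1}{3} - \frac{-20 - 19}{0 - 6}\right)\right)^{2} = \left(126 - \left(- \frac{13}{2} + \frac{1}{3}\right)\right)^{2} = \left(126 - - \frac{37}{6}\right)^{2} = \left(126 + \left(\frac{13}{2} - \frac{1}{3}\right)\right)^{2} = \left(126 + \frac{37}{6}\right)^{2} = \left(\frac{793}{6}\right)^{2} = \frac{628849}{36}$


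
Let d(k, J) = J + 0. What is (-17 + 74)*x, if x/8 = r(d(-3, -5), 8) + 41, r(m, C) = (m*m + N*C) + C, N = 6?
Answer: 55632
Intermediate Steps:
d(k, J) = J
r(m, C) = m² + 7*C (r(m, C) = (m*m + 6*C) + C = (m² + 6*C) + C = m² + 7*C)
x = 976 (x = 8*(((-5)² + 7*8) + 41) = 8*((25 + 56) + 41) = 8*(81 + 41) = 8*122 = 976)
(-17 + 74)*x = (-17 + 74)*976 = 57*976 = 55632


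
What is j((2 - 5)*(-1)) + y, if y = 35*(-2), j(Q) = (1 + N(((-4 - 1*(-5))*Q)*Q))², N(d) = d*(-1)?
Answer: -6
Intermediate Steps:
N(d) = -d
j(Q) = (1 - Q²)² (j(Q) = (1 - (-4 - 1*(-5))*Q*Q)² = (1 - (-4 + 5)*Q*Q)² = (1 - 1*Q*Q)² = (1 - Q*Q)² = (1 - Q²)²)
y = -70
j((2 - 5)*(-1)) + y = (-1 + ((2 - 5)*(-1))²)² - 70 = (-1 + (-3*(-1))²)² - 70 = (-1 + 3²)² - 70 = (-1 + 9)² - 70 = 8² - 70 = 64 - 70 = -6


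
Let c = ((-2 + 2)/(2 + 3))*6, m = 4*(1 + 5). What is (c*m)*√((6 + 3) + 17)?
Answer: 0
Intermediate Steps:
m = 24 (m = 4*6 = 24)
c = 0 (c = (0/5)*6 = (0*(⅕))*6 = 0*6 = 0)
(c*m)*√((6 + 3) + 17) = (0*24)*√((6 + 3) + 17) = 0*√(9 + 17) = 0*√26 = 0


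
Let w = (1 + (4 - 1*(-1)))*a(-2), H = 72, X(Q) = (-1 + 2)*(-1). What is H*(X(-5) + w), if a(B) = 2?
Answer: 792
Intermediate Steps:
X(Q) = -1 (X(Q) = 1*(-1) = -1)
w = 12 (w = (1 + (4 - 1*(-1)))*2 = (1 + (4 + 1))*2 = (1 + 5)*2 = 6*2 = 12)
H*(X(-5) + w) = 72*(-1 + 12) = 72*11 = 792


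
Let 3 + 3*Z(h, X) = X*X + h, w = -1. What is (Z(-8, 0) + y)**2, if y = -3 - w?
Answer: 289/9 ≈ 32.111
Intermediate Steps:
Z(h, X) = -1 + h/3 + X**2/3 (Z(h, X) = -1 + (X*X + h)/3 = -1 + (X**2 + h)/3 = -1 + (h + X**2)/3 = -1 + (h/3 + X**2/3) = -1 + h/3 + X**2/3)
y = -2 (y = -3 - 1*(-1) = -3 + 1 = -2)
(Z(-8, 0) + y)**2 = ((-1 + (1/3)*(-8) + (1/3)*0**2) - 2)**2 = ((-1 - 8/3 + (1/3)*0) - 2)**2 = ((-1 - 8/3 + 0) - 2)**2 = (-11/3 - 2)**2 = (-17/3)**2 = 289/9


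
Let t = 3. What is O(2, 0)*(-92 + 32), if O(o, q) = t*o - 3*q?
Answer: -360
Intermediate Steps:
O(o, q) = -3*q + 3*o (O(o, q) = 3*o - 3*q = -3*q + 3*o)
O(2, 0)*(-92 + 32) = (-3*0 + 3*2)*(-92 + 32) = (0 + 6)*(-60) = 6*(-60) = -360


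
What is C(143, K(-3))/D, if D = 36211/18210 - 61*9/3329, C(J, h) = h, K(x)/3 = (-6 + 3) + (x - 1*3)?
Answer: -1636769430/110549129 ≈ -14.806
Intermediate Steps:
K(x) = -18 + 3*x (K(x) = 3*((-6 + 3) + (x - 1*3)) = 3*(-3 + (x - 3)) = 3*(-3 + (-3 + x)) = 3*(-6 + x) = -18 + 3*x)
D = 110549129/60621090 (D = 36211*(1/18210) - 549*1/3329 = 36211/18210 - 549/3329 = 110549129/60621090 ≈ 1.8236)
C(143, K(-3))/D = (-18 + 3*(-3))/(110549129/60621090) = (-18 - 9)*(60621090/110549129) = -27*60621090/110549129 = -1636769430/110549129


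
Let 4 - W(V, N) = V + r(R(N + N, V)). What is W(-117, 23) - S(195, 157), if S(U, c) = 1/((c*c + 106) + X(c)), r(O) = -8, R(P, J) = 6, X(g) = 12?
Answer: 3194942/24767 ≈ 129.00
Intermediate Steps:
W(V, N) = 12 - V (W(V, N) = 4 - (V - 8) = 4 - (-8 + V) = 4 + (8 - V) = 12 - V)
S(U, c) = 1/(118 + c**2) (S(U, c) = 1/((c*c + 106) + 12) = 1/((c**2 + 106) + 12) = 1/((106 + c**2) + 12) = 1/(118 + c**2))
W(-117, 23) - S(195, 157) = (12 - 1*(-117)) - 1/(118 + 157**2) = (12 + 117) - 1/(118 + 24649) = 129 - 1/24767 = 3194942/24767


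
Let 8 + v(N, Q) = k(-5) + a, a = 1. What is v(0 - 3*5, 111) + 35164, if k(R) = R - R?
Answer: 35157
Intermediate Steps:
k(R) = 0
v(N, Q) = -7 (v(N, Q) = -8 + (0 + 1) = -8 + 1 = -7)
v(0 - 3*5, 111) + 35164 = -7 + 35164 = 35157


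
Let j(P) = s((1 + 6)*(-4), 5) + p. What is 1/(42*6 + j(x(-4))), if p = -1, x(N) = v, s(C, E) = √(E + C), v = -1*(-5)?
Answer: 251/63024 - I*√23/63024 ≈ 0.0039826 - 7.6095e-5*I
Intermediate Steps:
v = 5
s(C, E) = √(C + E)
x(N) = 5
j(P) = -1 + I*√23 (j(P) = √((1 + 6)*(-4) + 5) - 1 = √(7*(-4) + 5) - 1 = √(-28 + 5) - 1 = √(-23) - 1 = I*√23 - 1 = -1 + I*√23)
1/(42*6 + j(x(-4))) = 1/(42*6 + (-1 + I*√23)) = 1/(252 + (-1 + I*√23)) = 1/(251 + I*√23)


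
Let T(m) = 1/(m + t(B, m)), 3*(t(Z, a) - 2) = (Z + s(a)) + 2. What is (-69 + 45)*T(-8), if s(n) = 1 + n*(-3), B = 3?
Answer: -6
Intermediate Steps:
s(n) = 1 - 3*n
t(Z, a) = 3 - a + Z/3 (t(Z, a) = 2 + ((Z + (1 - 3*a)) + 2)/3 = 2 + ((1 + Z - 3*a) + 2)/3 = 2 + (3 + Z - 3*a)/3 = 2 + (1 - a + Z/3) = 3 - a + Z/3)
T(m) = 1/4 (T(m) = 1/(m + (3 - m + (1/3)*3)) = 1/(m + (3 - m + 1)) = 1/(m + (4 - m)) = 1/4)
(-69 + 45)*T(-8) = (-69 + 45)*(1/4) = -24*1/4 = -6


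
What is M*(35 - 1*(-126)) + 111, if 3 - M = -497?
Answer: 80611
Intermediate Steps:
M = 500 (M = 3 - 1*(-497) = 3 + 497 = 500)
M*(35 - 1*(-126)) + 111 = 500*(35 - 1*(-126)) + 111 = 500*(35 + 126) + 111 = 500*161 + 111 = 80500 + 111 = 80611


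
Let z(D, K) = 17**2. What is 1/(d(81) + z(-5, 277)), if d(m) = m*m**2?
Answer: 1/531730 ≈ 1.8807e-6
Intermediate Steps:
z(D, K) = 289
d(m) = m**3
1/(d(81) + z(-5, 277)) = 1/(81**3 + 289) = 1/(531441 + 289) = 1/531730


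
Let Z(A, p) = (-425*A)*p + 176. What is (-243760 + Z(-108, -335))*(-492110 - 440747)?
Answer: 14571304699988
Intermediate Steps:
Z(A, p) = 176 - 425*A*p (Z(A, p) = -425*A*p + 176 = 176 - 425*A*p)
(-243760 + Z(-108, -335))*(-492110 - 440747) = (-243760 + (176 - 425*(-108)*(-335)))*(-492110 - 440747) = (-243760 + (176 - 15376500))*(-932857) = (-243760 - 15376324)*(-932857) = -15620084*(-932857) = 14571304699988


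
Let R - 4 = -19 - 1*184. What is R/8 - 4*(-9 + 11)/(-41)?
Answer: -8095/328 ≈ -24.680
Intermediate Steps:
R = -199 (R = 4 + (-19 - 1*184) = 4 + (-19 - 184) = 4 - 203 = -199)
R/8 - 4*(-9 + 11)/(-41) = -199/8 - 4*(-9 + 11)/(-41) = -199*⅛ - 4*2*(-1/41) = -199/8 - 8*(-1/41) = -199/8 + 8/41 = -8095/328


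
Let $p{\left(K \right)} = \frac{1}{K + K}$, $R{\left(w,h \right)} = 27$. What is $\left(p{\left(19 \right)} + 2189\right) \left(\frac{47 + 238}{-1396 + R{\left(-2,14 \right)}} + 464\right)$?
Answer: $\frac{52815465373}{52022} \approx 1.0153 \cdot 10^{6}$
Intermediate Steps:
$p{\left(K \right)} = \frac{1}{2 K}$
$\left(p{\left(19 \right)} + 2189\right) \left(\frac{47 + 238}{-1396 + R{\left(-2,14 \right)}} + 464\right) = \left(\frac{1}{2 \cdot 19} + 2189\right) \left(\frac{47 + 238}{-1396 + 27} + 464\right) = \left(\frac{1}{2} \cdot \frac{1}{19} + 2189\right) \left(\frac{285}{-1369} + 464\right) = \left(\frac{1}{38} + 2189\right) \left(285 \left(- \frac{1}{1369}\right) + 464\right) = \frac{83183 \left(- \frac{285}{1369} + 464\right)}{38} = \frac{83183}{38} \cdot \frac{634931}{1369} = \frac{52815465373}{52022}$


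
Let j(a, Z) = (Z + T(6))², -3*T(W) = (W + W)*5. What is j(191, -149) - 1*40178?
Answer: -11617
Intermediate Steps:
T(W) = -10*W/3 (T(W) = -(W + W)*5/3 = -2*W*5/3 = -10*W/3)
j(a, Z) = (-20 + Z)² (j(a, Z) = (Z - 10/3*6)² = (Z - 20)² = (-20 + Z)²)
j(191, -149) - 1*40178 = (-20 - 149)² - 1*40178 = (-169)² - 40178 = 28561 - 40178 = -11617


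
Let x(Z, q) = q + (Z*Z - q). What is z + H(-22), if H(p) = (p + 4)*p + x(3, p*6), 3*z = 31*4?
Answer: 1339/3 ≈ 446.33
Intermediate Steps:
x(Z, q) = Z² (x(Z, q) = q + (Z² - q) = Z²)
z = 124/3 (z = (31*4)/3 = (⅓)*124 = 124/3 ≈ 41.333)
H(p) = 9 + p*(4 + p) (H(p) = (p + 4)*p + 3² = (4 + p)*p + 9 = p*(4 + p) + 9 = 9 + p*(4 + p))
z + H(-22) = 124/3 + (9 + (-22)² + 4*(-22)) = 124/3 + (9 + 484 - 88) = 124/3 + 405 = 1339/3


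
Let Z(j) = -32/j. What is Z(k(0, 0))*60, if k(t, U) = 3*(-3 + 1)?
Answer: 320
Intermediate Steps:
k(t, U) = -6 (k(t, U) = 3*(-2) = -6)
Z(k(0, 0))*60 = -32/(-6)*60 = -32*(-1/6)*60 = (16/3)*60 = 320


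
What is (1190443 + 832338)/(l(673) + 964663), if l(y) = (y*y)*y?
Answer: 2022781/305785880 ≈ 0.0066150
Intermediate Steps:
l(y) = y³ (l(y) = y²*y = y³)
(1190443 + 832338)/(l(673) + 964663) = (1190443 + 832338)/(673³ + 964663) = 2022781/(304821217 + 964663) = 2022781/305785880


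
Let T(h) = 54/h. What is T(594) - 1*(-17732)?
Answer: 195053/11 ≈ 17732.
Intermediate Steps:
T(594) - 1*(-17732) = 54/594 - 1*(-17732) = 54*(1/594) + 17732 = 1/11 + 17732 = 195053/11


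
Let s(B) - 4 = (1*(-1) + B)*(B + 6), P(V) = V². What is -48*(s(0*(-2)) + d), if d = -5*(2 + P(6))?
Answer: 9216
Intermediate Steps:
d = -190 (d = -5*(2 + 6²) = -5*(2 + 36) = -5*38 = -190)
s(B) = 4 + (-1 + B)*(6 + B) (s(B) = 4 + (1*(-1) + B)*(B + 6) = 4 + (-1 + B)*(6 + B))
-48*(s(0*(-2)) + d) = -48*((-2 + (0*(-2))² + 5*(0*(-2))) - 190) = -48*((-2 + 0² + 5*0) - 190) = -48*((-2 + 0 + 0) - 190) = -48*(-2 - 190) = -48*(-192) = 9216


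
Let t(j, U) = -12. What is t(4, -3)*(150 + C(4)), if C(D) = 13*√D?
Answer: -2112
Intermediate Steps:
t(4, -3)*(150 + C(4)) = -12*(150 + 13*√4) = -12*(150 + 13*2) = -12*(150 + 26) = -12*176 = -2112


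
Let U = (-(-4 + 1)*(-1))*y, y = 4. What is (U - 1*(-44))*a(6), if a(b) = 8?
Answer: 256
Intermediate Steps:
U = -12 (U = (-(-4 + 1)*(-1))*4 = (-1*(-3)*(-1))*4 = (3*(-1))*4 = -3*4 = -12)
(U - 1*(-44))*a(6) = (-12 - 1*(-44))*8 = (-12 + 44)*8 = 32*8 = 256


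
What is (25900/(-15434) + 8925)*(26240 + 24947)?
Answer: 3524802083425/7717 ≈ 4.5676e+8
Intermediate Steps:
(25900/(-15434) + 8925)*(26240 + 24947) = (25900*(-1/15434) + 8925)*51187 = (-12950/7717 + 8925)*51187 = (68861275/7717)*51187 = 3524802083425/7717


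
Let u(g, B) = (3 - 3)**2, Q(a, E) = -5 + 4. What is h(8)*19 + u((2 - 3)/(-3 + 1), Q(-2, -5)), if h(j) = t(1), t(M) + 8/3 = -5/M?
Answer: -437/3 ≈ -145.67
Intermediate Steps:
t(M) = -8/3 - 5/M
h(j) = -23/3 (h(j) = -8/3 - 5/1 = -8/3 - 5*1 = -8/3 - 5 = -23/3)
Q(a, E) = -1
u(g, B) = 0 (u(g, B) = 0**2 = 0)
h(8)*19 + u((2 - 3)/(-3 + 1), Q(-2, -5)) = -23/3*19 + 0 = -437/3 + 0 = -437/3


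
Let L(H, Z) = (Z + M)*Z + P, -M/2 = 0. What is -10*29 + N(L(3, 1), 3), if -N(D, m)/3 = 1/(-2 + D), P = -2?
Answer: -289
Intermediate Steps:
M = 0 (M = -2*0 = 0)
L(H, Z) = -2 + Z² (L(H, Z) = (Z + 0)*Z - 2 = Z*Z - 2 = Z² - 2 = -2 + Z²)
N(D, m) = -3/(-2 + D)
-10*29 + N(L(3, 1), 3) = -10*29 - 3/(-2 + (-2 + 1²)) = -290 - 3/(-2 + (-2 + 1)) = -290 - 3/(-2 - 1) = -290 - 3/(-3) = -290 - 3*(-⅓) = -290 + 1 = -289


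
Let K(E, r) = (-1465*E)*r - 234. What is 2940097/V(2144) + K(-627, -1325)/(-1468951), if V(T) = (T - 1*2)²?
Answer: 5588507234560123/6739788095964 ≈ 829.18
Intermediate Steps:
K(E, r) = -234 - 1465*E*r (K(E, r) = -1465*E*r - 234 = -234 - 1465*E*r)
V(T) = (-2 + T)² (V(T) = (T - 2)² = (-2 + T)²)
2940097/V(2144) + K(-627, -1325)/(-1468951) = 2940097/((-2 + 2144)²) + (-234 - 1465*(-627)*(-1325))/(-1468951) = 2940097/(2142²) + (-234 - 1217085375)*(-1/1468951) = 2940097/4588164 - 1217085609*(-1/1468951) = 2940097*(1/4588164) + 1217085609/1468951 = 2940097/4588164 + 1217085609/1468951 = 5588507234560123/6739788095964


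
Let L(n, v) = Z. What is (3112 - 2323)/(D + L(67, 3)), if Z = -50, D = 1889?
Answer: 263/613 ≈ 0.42904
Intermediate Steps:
L(n, v) = -50
(3112 - 2323)/(D + L(67, 3)) = (3112 - 2323)/(1889 - 50) = 789/1839 = 789*(1/1839) = 263/613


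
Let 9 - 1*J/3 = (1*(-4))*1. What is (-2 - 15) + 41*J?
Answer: 1582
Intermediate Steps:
J = 39 (J = 27 - 3*1*(-4) = 27 - (-12) = 27 - 3*(-4) = 27 + 12 = 39)
(-2 - 15) + 41*J = (-2 - 15) + 41*39 = -17 + 1599 = 1582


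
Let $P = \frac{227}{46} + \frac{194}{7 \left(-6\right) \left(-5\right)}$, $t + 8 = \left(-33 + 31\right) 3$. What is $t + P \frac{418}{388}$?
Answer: $- \frac{7204207}{937020} \approx -7.6884$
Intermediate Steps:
$t = -14$ ($t = -8 + \left(-33 + 31\right) 3 = -8 - 6 = -14$)
$P = \frac{28297}{4830}$ ($P = 227 \cdot \frac{1}{46} + \frac{194}{\left(-42\right) \left(-5\right)} = \frac{227}{46} + \frac{194}{210} = \frac{227}{46} + 194 \cdot \frac{1}{210} = \frac{227}{46} + \frac{97}{105} = \frac{28297}{4830} \approx 5.8586$)
$t + P \frac{418}{388} = -14 + \frac{28297 \cdot \frac{418}{388}}{4830} = -14 + \frac{28297 \cdot 418 \cdot \frac{1}{388}}{4830} = -14 + \frac{28297}{4830} \cdot \frac{209}{194} = -14 + \frac{5914073}{937020} = - \frac{7204207}{937020}$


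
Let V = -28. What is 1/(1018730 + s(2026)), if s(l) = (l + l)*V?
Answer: 1/905274 ≈ 1.1046e-6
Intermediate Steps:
s(l) = -56*l (s(l) = (l + l)*(-28) = (2*l)*(-28) = -56*l)
1/(1018730 + s(2026)) = 1/(1018730 - 56*2026) = 1/(1018730 - 113456) = 1/905274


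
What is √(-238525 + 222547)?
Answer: I*√15978 ≈ 126.4*I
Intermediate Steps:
√(-238525 + 222547) = √(-15978) = I*√15978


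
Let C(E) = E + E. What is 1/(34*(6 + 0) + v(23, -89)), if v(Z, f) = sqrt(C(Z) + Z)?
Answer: 68/13849 - sqrt(69)/41547 ≈ 0.0047102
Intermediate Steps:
C(E) = 2*E
v(Z, f) = sqrt(3)*sqrt(Z) (v(Z, f) = sqrt(2*Z + Z) = sqrt(3*Z) = sqrt(3)*sqrt(Z))
1/(34*(6 + 0) + v(23, -89)) = 1/(34*(6 + 0) + sqrt(3)*sqrt(23)) = 1/(34*6 + sqrt(69)) = 1/(204 + sqrt(69))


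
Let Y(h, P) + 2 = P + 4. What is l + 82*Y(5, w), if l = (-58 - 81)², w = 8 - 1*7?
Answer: 19567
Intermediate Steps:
w = 1 (w = 8 - 7 = 1)
Y(h, P) = 2 + P (Y(h, P) = -2 + (P + 4) = -2 + (4 + P) = 2 + P)
l = 19321 (l = (-139)² = 19321)
l + 82*Y(5, w) = 19321 + 82*(2 + 1) = 19321 + 82*3 = 19321 + 246 = 19567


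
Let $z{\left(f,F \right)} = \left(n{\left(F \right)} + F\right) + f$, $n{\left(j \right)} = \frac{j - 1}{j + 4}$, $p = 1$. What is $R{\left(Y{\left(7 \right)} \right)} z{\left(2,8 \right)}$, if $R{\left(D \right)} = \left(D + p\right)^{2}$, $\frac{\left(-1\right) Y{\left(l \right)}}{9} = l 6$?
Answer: $\frac{18050383}{12} \approx 1.5042 \cdot 10^{6}$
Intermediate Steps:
$Y{\left(l \right)} = - 54 l$ ($Y{\left(l \right)} = - 9 l 6 = - 9 \cdot 6 l = - 54 l$)
$n{\left(j \right)} = \frac{-1 + j}{4 + j}$
$z{\left(f,F \right)} = F + f + \frac{-1 + F}{4 + F}$ ($z{\left(f,F \right)} = \left(\frac{-1 + F}{4 + F} + F\right) + f = \left(F + \frac{-1 + F}{4 + F}\right) + f = F + f + \frac{-1 + F}{4 + F}$)
$R{\left(D \right)} = \left(1 + D\right)^{2}$ ($R{\left(D \right)} = \left(D + 1\right)^{2} = \left(1 + D\right)^{2}$)
$R{\left(Y{\left(7 \right)} \right)} z{\left(2,8 \right)} = \left(1 - 378\right)^{2} \frac{-1 + 8 + \left(4 + 8\right) \left(8 + 2\right)}{4 + 8} = \left(1 - 378\right)^{2} \frac{-1 + 8 + 12 \cdot 10}{12} = \left(-377\right)^{2} \frac{-1 + 8 + 120}{12} = 142129 \cdot \frac{1}{12} \cdot 127 = 142129 \cdot \frac{127}{12} = \frac{18050383}{12}$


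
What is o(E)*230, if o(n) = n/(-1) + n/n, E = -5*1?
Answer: 1380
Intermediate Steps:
E = -5
o(n) = 1 - n (o(n) = n*(-1) + 1 = -n + 1 = 1 - n)
o(E)*230 = (1 - 1*(-5))*230 = (1 + 5)*230 = 6*230 = 1380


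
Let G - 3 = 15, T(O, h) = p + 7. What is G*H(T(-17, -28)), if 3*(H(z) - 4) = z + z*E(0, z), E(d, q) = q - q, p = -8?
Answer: 66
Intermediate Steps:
T(O, h) = -1 (T(O, h) = -8 + 7 = -1)
E(d, q) = 0
G = 18 (G = 3 + 15 = 18)
H(z) = 4 + z/3 (H(z) = 4 + (z + z*0)/3 = 4 + (z + 0)/3 = 4 + z/3)
G*H(T(-17, -28)) = 18*(4 + (1/3)*(-1)) = 18*(4 - 1/3) = 18*(11/3) = 66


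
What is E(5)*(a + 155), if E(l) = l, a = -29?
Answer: 630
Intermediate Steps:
E(5)*(a + 155) = 5*(-29 + 155) = 5*126 = 630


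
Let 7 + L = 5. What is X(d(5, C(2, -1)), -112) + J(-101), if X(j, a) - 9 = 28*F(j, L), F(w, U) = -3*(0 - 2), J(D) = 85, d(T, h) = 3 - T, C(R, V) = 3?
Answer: 262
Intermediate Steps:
L = -2 (L = -7 + 5 = -2)
F(w, U) = 6 (F(w, U) = -3*(-2) = 6)
X(j, a) = 177 (X(j, a) = 9 + 28*6 = 9 + 168 = 177)
X(d(5, C(2, -1)), -112) + J(-101) = 177 + 85 = 262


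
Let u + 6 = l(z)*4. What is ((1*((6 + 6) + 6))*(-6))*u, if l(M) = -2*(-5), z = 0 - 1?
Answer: -3672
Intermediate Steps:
z = -1
l(M) = 10
u = 34 (u = -6 + 10*4 = -6 + 40 = 34)
((1*((6 + 6) + 6))*(-6))*u = ((1*((6 + 6) + 6))*(-6))*34 = ((1*(12 + 6))*(-6))*34 = ((1*18)*(-6))*34 = (18*(-6))*34 = -108*34 = -3672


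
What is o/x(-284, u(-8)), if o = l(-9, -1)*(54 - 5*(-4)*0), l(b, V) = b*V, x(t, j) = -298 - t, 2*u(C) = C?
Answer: -243/7 ≈ -34.714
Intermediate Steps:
u(C) = C/2
l(b, V) = V*b
o = 486 (o = (-1*(-9))*(54 - 5*(-4)*0) = 9*(54 + 20*0) = 9*(54 + 0) = 9*54 = 486)
o/x(-284, u(-8)) = 486/(-298 - 1*(-284)) = 486/(-298 + 284) = 486/(-14) = 486*(-1/14) = -243/7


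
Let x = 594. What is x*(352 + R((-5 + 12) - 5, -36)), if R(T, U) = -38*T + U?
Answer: 142560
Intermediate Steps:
R(T, U) = U - 38*T
x*(352 + R((-5 + 12) - 5, -36)) = 594*(352 + (-36 - 38*((-5 + 12) - 5))) = 594*(352 + (-36 - 38*(7 - 5))) = 594*(352 + (-36 - 38*2)) = 594*(352 + (-36 - 76)) = 594*(352 - 112) = 594*240 = 142560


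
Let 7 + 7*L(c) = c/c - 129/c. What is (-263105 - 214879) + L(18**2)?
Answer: -361356595/756 ≈ -4.7799e+5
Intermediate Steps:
L(c) = -6/7 - 129/(7*c) (L(c) = -1 + (c/c - 129/c)/7 = -1 + (1 - 129/c)/7 = -1 + (1/7 - 129/(7*c)) = -6/7 - 129/(7*c))
(-263105 - 214879) + L(18**2) = (-263105 - 214879) + 3*(-43 - 2*18**2)/(7*(18**2)) = -477984 + (3/7)*(-43 - 2*324)/324 = -477984 + (3/7)*(1/324)*(-43 - 648) = -477984 + (3/7)*(1/324)*(-691) = -477984 - 691/756 = -361356595/756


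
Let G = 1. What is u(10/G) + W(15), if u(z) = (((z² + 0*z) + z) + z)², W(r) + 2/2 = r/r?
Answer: 14400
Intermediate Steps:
W(r) = 0 (W(r) = -1 + r/r = -1 + 1 = 0)
u(z) = (z² + 2*z)² (u(z) = (((z² + 0) + z) + z)² = ((z² + z) + z)² = ((z + z²) + z)² = (z² + 2*z)²)
u(10/G) + W(15) = (10/1)²*(2 + 10/1)² + 0 = (10*1)²*(2 + 10*1)² + 0 = 10²*(2 + 10)² + 0 = 100*12² + 0 = 100*144 + 0 = 14400 + 0 = 14400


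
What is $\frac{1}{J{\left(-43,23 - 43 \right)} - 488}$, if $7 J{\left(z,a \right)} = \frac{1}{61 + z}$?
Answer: $- \frac{126}{61487} \approx -0.0020492$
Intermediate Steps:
$J{\left(z,a \right)} = \frac{1}{7 \left(61 + z\right)}$
$\frac{1}{J{\left(-43,23 - 43 \right)} - 488} = \frac{1}{\frac{1}{7 \left(61 - 43\right)} - 488} = \frac{1}{\frac{1}{7 \cdot 18} - 488} = \frac{1}{\frac{1}{7} \cdot \frac{1}{18} - 488} = \frac{1}{\frac{1}{126} - 488} = \frac{1}{- \frac{61487}{126}} = - \frac{126}{61487}$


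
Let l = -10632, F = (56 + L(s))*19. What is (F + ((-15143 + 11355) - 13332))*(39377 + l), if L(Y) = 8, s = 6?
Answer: -457160480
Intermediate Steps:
F = 1216 (F = (56 + 8)*19 = 64*19 = 1216)
(F + ((-15143 + 11355) - 13332))*(39377 + l) = (1216 + ((-15143 + 11355) - 13332))*(39377 - 10632) = (1216 + (-3788 - 13332))*28745 = (1216 - 17120)*28745 = -15904*28745 = -457160480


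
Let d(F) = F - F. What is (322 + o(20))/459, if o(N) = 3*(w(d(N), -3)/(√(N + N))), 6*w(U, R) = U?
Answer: 322/459 ≈ 0.70152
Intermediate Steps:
d(F) = 0
w(U, R) = U/6
o(N) = 0 (o(N) = 3*(((⅙)*0)/(√(N + N))) = 3*(0/(√(2*N))) = 3*(0/((√2*√N))) = 3*(0*(√2/(2*√N))) = 3*0 = 0)
(322 + o(20))/459 = (322 + 0)/459 = 322*(1/459) = 322/459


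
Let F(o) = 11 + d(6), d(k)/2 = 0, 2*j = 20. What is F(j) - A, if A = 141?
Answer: -130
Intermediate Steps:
j = 10 (j = (½)*20 = 10)
d(k) = 0 (d(k) = 2*0 = 0)
F(o) = 11 (F(o) = 11 + 0 = 11)
F(j) - A = 11 - 1*141 = 11 - 141 = -130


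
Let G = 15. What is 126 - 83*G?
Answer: -1119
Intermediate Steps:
126 - 83*G = 126 - 83*15 = 126 - 1245 = -1119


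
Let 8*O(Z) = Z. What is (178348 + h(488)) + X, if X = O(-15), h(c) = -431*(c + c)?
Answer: -1938479/8 ≈ -2.4231e+5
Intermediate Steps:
O(Z) = Z/8
h(c) = -862*c
X = -15/8 (X = (⅛)*(-15) = -15/8 ≈ -1.8750)
(178348 + h(488)) + X = (178348 - 862*488) - 15/8 = (178348 - 420656) - 15/8 = -242308 - 15/8 = -1938479/8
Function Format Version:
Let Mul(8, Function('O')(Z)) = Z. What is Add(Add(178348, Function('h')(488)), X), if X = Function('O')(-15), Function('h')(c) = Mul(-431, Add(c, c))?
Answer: Rational(-1938479, 8) ≈ -2.4231e+5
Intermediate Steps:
Function('O')(Z) = Mul(Rational(1, 8), Z)
Function('h')(c) = Mul(-862, c) (Function('h')(c) = Mul(-431, Mul(2, c)) = Mul(-862, c))
X = Rational(-15, 8) (X = Mul(Rational(1, 8), -15) = Rational(-15, 8) ≈ -1.8750)
Add(Add(178348, Function('h')(488)), X) = Add(Add(178348, Mul(-862, 488)), Rational(-15, 8)) = Add(Add(178348, -420656), Rational(-15, 8)) = Add(-242308, Rational(-15, 8)) = Rational(-1938479, 8)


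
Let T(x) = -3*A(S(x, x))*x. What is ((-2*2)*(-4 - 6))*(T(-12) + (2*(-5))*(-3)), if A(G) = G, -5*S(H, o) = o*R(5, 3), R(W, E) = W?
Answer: 18480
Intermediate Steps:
S(H, o) = -o (S(H, o) = -o*5/5 = -o)
T(x) = 3*x² (T(x) = -3*(-x)*x = -(-3)*x² = 3*x²)
((-2*2)*(-4 - 6))*(T(-12) + (2*(-5))*(-3)) = ((-2*2)*(-4 - 6))*(3*(-12)² + (2*(-5))*(-3)) = (-4*(-10))*(3*144 - 10*(-3)) = 40*(432 + 30) = 40*462 = 18480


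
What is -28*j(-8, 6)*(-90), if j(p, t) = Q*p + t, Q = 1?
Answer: -5040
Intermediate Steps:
j(p, t) = p + t (j(p, t) = 1*p + t = p + t)
-28*j(-8, 6)*(-90) = -28*(-8 + 6)*(-90) = -28*(-2)*(-90) = 56*(-90) = -5040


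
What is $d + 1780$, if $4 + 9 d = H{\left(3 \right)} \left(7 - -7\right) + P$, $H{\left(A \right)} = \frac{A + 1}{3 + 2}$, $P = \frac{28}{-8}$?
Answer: $\frac{160237}{90} \approx 1780.4$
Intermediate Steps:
$P = - \frac{7}{2}$ ($P = 28 \left(- \frac{1}{8}\right) = - \frac{7}{2} \approx -3.5$)
$H{\left(A \right)} = \frac{1}{5} + \frac{A}{5}$ ($H{\left(A \right)} = \frac{1 + A}{5} = \left(1 + A\right) \frac{1}{5} = \frac{1}{5} + \frac{A}{5}$)
$d = \frac{37}{90}$ ($d = - \frac{4}{9} + \frac{\left(\frac{1}{5} + \frac{1}{5} \cdot 3\right) \left(7 - -7\right) - \frac{7}{2}}{9} = - \frac{4}{9} + \frac{\left(\frac{1}{5} + \frac{3}{5}\right) \left(7 + 7\right) - \frac{7}{2}}{9} = - \frac{4}{9} + \frac{\frac{4}{5} \cdot 14 - \frac{7}{2}}{9} = - \frac{4}{9} + \frac{\frac{56}{5} - \frac{7}{2}}{9} = - \frac{4}{9} + \frac{1}{9} \cdot \frac{77}{10} = - \frac{4}{9} + \frac{77}{90} = \frac{37}{90} \approx 0.41111$)
$d + 1780 = \frac{37}{90} + 1780 = \frac{160237}{90}$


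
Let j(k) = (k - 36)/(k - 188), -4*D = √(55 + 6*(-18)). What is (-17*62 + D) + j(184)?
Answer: -1091 - I*√53/4 ≈ -1091.0 - 1.82*I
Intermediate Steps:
D = -I*√53/4 (D = -√(55 + 6*(-18))/4 = -√(55 - 108)/4 = -I*√53/4 ≈ -1.82*I)
j(k) = (-36 + k)/(-188 + k)
(-17*62 + D) + j(184) = (-17*62 - I*√53/4) + (-36 + 184)/(-188 + 184) = (-1054 - I*√53/4) + 148/(-4) = (-1054 - I*√53/4) - ¼*148 = (-1054 - I*√53/4) - 37 = -1091 - I*√53/4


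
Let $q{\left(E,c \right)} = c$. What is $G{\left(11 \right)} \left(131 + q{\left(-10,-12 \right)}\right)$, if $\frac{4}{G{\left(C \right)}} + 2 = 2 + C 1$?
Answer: $\frac{476}{11} \approx 43.273$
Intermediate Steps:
$G{\left(C \right)} = \frac{4}{C}$ ($G{\left(C \right)} = \frac{4}{-2 + \left(2 + C 1\right)} = \frac{4}{-2 + \left(2 + C\right)} = \frac{4}{C}$)
$G{\left(11 \right)} \left(131 + q{\left(-10,-12 \right)}\right) = \frac{4}{11} \left(131 - 12\right) = 4 \cdot \frac{1}{11} \cdot 119 = \frac{4}{11} \cdot 119 = \frac{476}{11}$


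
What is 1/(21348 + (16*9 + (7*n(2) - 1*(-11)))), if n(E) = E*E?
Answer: 1/21531 ≈ 4.6445e-5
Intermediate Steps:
n(E) = E²
1/(21348 + (16*9 + (7*n(2) - 1*(-11)))) = 1/(21348 + (16*9 + (7*2² - 1*(-11)))) = 1/(21348 + (144 + (7*4 + 11))) = 1/(21348 + (144 + (28 + 11))) = 1/(21348 + (144 + 39)) = 1/(21348 + 183) = 1/21531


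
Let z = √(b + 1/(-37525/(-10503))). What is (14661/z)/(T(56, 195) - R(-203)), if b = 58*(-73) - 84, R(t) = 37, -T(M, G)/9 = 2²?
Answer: 73305*I*√243195692947/11827638631 ≈ 3.0564*I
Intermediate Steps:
T(M, G) = -36 (T(M, G) = -9*2² = -9*4 = -36)
b = -4318 (b = -4234 - 84 = -4318)
z = I*√243195692947/7505 (z = √(-4318 + 1/(-37525/(-10503))) = √(-4318 + 1/(-37525*(-1/10503))) = √(-4318 + 1/(37525/10503)) = √(-4318 + 10503/37525) = √(-162022447/37525) = I*√243195692947/7505 ≈ 65.709*I)
(14661/z)/(T(56, 195) - R(-203)) = (14661/((I*√243195692947/7505)))/(-36 - 1*37) = (14661*(-5*I*√243195692947/162022447))/(-36 - 37) = -73305*I*√243195692947/162022447/(-73) = -73305*I*√243195692947/162022447*(-1/73) = 73305*I*√243195692947/11827638631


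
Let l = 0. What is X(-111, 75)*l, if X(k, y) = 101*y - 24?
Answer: 0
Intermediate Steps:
X(k, y) = -24 + 101*y
X(-111, 75)*l = (-24 + 101*75)*0 = (-24 + 7575)*0 = 7551*0 = 0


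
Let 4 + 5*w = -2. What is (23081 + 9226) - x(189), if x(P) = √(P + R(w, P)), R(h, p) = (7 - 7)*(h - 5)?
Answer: 32307 - 3*√21 ≈ 32293.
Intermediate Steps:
w = -6/5 (w = -⅘ + (⅕)*(-2) = -⅘ - ⅖ = -6/5 ≈ -1.2000)
R(h, p) = 0 (R(h, p) = 0*(-5 + h) = 0)
x(P) = √P (x(P) = √(P + 0) = √P)
(23081 + 9226) - x(189) = (23081 + 9226) - √189 = 32307 - 3*√21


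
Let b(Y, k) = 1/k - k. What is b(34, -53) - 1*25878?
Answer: -1368726/53 ≈ -25825.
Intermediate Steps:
b(34, -53) - 1*25878 = (1/(-53) - 1*(-53)) - 1*25878 = (-1/53 + 53) - 25878 = 2808/53 - 25878 = -1368726/53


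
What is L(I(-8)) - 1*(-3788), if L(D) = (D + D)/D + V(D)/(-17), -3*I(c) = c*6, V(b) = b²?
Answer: 64174/17 ≈ 3774.9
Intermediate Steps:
I(c) = -2*c (I(c) = -c*6/3 = -2*c)
L(D) = 2 - D²/17 (L(D) = (D + D)/D + D²/(-17) = (2*D)/D + D²*(-1/17) = 2 - D²/17)
L(I(-8)) - 1*(-3788) = (2 - (-2*(-8))²/17) - 1*(-3788) = (2 - 1/17*16²) + 3788 = (2 - 1/17*256) + 3788 = (2 - 256/17) + 3788 = -222/17 + 3788 = 64174/17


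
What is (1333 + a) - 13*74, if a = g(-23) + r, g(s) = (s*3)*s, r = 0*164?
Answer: 1958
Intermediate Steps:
r = 0
g(s) = 3*s**2 (g(s) = (3*s)*s = 3*s**2)
a = 1587 (a = 3*(-23)**2 + 0 = 3*529 + 0 = 1587 + 0 = 1587)
(1333 + a) - 13*74 = (1333 + 1587) - 13*74 = 2920 - 962 = 1958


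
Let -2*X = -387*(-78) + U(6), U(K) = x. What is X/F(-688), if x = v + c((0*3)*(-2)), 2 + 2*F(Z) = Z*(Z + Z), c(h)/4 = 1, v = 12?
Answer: -15101/473343 ≈ -0.031903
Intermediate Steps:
c(h) = 4 (c(h) = 4*1 = 4)
F(Z) = -1 + Z² (F(Z) = -1 + (Z*(Z + Z))/2 = -1 + (Z*(2*Z))/2 = -1 + (2*Z²)/2 = -1 + Z²)
x = 16 (x = 12 + 4 = 16)
U(K) = 16
X = -15101 (X = -(-387*(-78) + 16)/2 = -(30186 + 16)/2 = -½*30202 = -15101)
X/F(-688) = -15101/(-1 + (-688)²) = -15101/(-1 + 473344) = -15101/473343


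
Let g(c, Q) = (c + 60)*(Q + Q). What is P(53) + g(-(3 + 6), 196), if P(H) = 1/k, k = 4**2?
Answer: 319873/16 ≈ 19992.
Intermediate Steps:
k = 16
g(c, Q) = 2*Q*(60 + c) (g(c, Q) = (60 + c)*(2*Q) = 2*Q*(60 + c))
P(H) = 1/16
P(53) + g(-(3 + 6), 196) = 1/16 + 2*196*(60 - (3 + 6)) = 1/16 + 2*196*(60 - 1*9) = 1/16 + 2*196*(60 - 9) = 1/16 + 2*196*51 = 1/16 + 19992 = 319873/16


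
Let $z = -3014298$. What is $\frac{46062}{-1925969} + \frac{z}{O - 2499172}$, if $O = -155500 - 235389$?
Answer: $\frac{5672322514980}{5566167894109} \approx 1.0191$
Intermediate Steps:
$O = -390889$
$\frac{46062}{-1925969} + \frac{z}{O - 2499172} = \frac{46062}{-1925969} - \frac{3014298}{-390889 - 2499172} = 46062 \left(- \frac{1}{1925969}\right) - \frac{3014298}{-2890061} = - \frac{46062}{1925969} - - \frac{3014298}{2890061} = - \frac{46062}{1925969} + \frac{3014298}{2890061} = \frac{5672322514980}{5566167894109}$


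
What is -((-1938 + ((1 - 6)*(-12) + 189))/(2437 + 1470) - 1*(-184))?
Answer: -717199/3907 ≈ -183.57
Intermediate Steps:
-((-1938 + ((1 - 6)*(-12) + 189))/(2437 + 1470) - 1*(-184)) = -((-1938 + (-5*(-12) + 189))/3907 + 184) = -((-1938 + (60 + 189))*(1/3907) + 184) = -((-1938 + 249)*(1/3907) + 184) = -(-1689*1/3907 + 184) = -(-1689/3907 + 184) = -1*717199/3907 = -717199/3907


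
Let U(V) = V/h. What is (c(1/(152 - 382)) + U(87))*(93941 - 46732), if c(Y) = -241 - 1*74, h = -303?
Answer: -1503323396/101 ≈ -1.4884e+7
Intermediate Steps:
c(Y) = -315 (c(Y) = -241 - 74 = -315)
U(V) = -V/303 (U(V) = V/(-303) = V*(-1/303) = -V/303)
(c(1/(152 - 382)) + U(87))*(93941 - 46732) = (-315 - 1/303*87)*(93941 - 46732) = (-315 - 29/101)*47209 = -31844/101*47209 = -1503323396/101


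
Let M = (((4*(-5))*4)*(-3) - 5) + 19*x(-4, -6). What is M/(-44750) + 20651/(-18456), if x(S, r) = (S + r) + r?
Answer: -461429393/412953000 ≈ -1.1174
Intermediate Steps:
x(S, r) = S + 2*r
M = -69 (M = (((4*(-5))*4)*(-3) - 5) + 19*(-4 + 2*(-6)) = (-20*4*(-3) - 5) + 19*(-4 - 12) = (-80*(-3) - 5) + 19*(-16) = (240 - 5) - 304 = 235 - 304 = -69)
M/(-44750) + 20651/(-18456) = -69/(-44750) + 20651/(-18456) = -69*(-1/44750) + 20651*(-1/18456) = 69/44750 - 20651/18456 = -461429393/412953000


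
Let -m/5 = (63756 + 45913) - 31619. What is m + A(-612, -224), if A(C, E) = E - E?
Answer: -390250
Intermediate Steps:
A(C, E) = 0
m = -390250 (m = -5*((63756 + 45913) - 31619) = -5*(109669 - 31619) = -5*78050 = -390250)
m + A(-612, -224) = -390250 + 0 = -390250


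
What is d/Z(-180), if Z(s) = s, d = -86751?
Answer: 9639/20 ≈ 481.95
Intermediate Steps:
d/Z(-180) = -86751/(-180) = -86751*(-1/180) = 9639/20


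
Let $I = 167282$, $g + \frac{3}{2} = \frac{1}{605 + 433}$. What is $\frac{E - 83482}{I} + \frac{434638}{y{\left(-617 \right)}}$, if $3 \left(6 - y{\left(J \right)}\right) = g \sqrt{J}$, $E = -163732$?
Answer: $\frac{132180873690895927}{9634046228018} - \frac{131624250687 i \sqrt{617}}{115183298} \approx 13720.0 - 28385.0 i$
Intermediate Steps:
$g = - \frac{778}{519}$ ($g = - \frac{3}{2} + \frac{1}{605 + 433} = - \frac{3}{2} + \frac{1}{1038} = - \frac{778}{519} \approx -1.499$)
$y{\left(J \right)} = 6 + \frac{778 \sqrt{J}}{1557}$ ($y{\left(J \right)} = 6 - \frac{\left(- \frac{778}{519}\right) \sqrt{J}}{3} = 6 + \frac{778 \sqrt{J}}{1557}$)
$\frac{E - 83482}{I} + \frac{434638}{y{\left(-617 \right)}} = \frac{-163732 - 83482}{167282} + \frac{434638}{6 + \frac{778 \sqrt{-617}}{1557}} = \left(-163732 - 83482\right) \frac{1}{167282} + \frac{434638}{6 + \frac{778 i \sqrt{617}}{1557}} = \left(-247214\right) \frac{1}{167282} + \frac{434638}{6 + \frac{778 i \sqrt{617}}{1557}} = - \frac{123607}{83641} + \frac{434638}{6 + \frac{778 i \sqrt{617}}{1557}}$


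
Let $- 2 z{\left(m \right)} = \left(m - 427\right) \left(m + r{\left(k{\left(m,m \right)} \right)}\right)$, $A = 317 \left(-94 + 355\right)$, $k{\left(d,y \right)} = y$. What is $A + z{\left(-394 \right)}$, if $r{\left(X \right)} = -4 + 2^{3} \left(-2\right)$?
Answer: $-87210$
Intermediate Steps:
$A = 82737$ ($A = 317 \cdot 261 = 82737$)
$r{\left(X \right)} = -20$ ($r{\left(X \right)} = -4 + 8 \left(-2\right) = -4 - 16 = -20$)
$z{\left(m \right)} = - \frac{\left(-427 + m\right) \left(-20 + m\right)}{2}$ ($z{\left(m \right)} = - \frac{\left(m - 427\right) \left(m - 20\right)}{2} = - \frac{\left(-427 + m\right) \left(-20 + m\right)}{2}$)
$A + z{\left(-394 \right)} = 82737 - \left(92329 + 77618\right) = 82737 - 169947 = -87210$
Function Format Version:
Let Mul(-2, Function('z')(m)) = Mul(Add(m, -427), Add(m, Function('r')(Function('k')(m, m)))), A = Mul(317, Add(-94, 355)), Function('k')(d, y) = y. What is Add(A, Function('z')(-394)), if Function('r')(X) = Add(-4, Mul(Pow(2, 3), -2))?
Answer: -87210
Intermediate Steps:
A = 82737 (A = Mul(317, 261) = 82737)
Function('r')(X) = -20 (Function('r')(X) = Add(-4, Mul(8, -2)) = Add(-4, -16) = -20)
Function('z')(m) = Mul(Rational(-1, 2), Add(-427, m), Add(-20, m)) (Function('z')(m) = Mul(Rational(-1, 2), Mul(Add(m, -427), Add(m, -20))) = Mul(Rational(-1, 2), Mul(Add(-427, m), Add(-20, m))) = Mul(Rational(-1, 2), Add(-427, m), Add(-20, m)))
Add(A, Function('z')(-394)) = Add(82737, Add(-4270, Mul(Rational(-1, 2), Pow(-394, 2)), Mul(Rational(447, 2), -394))) = Add(82737, Add(-4270, Mul(Rational(-1, 2), 155236), -88059)) = Add(82737, Add(-4270, -77618, -88059)) = Add(82737, -169947) = -87210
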